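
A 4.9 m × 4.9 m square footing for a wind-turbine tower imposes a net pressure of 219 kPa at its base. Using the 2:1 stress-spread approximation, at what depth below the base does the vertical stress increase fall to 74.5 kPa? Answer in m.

2:1 spreading — at depth z the loaded area has grown by z in each plan dimension:
qB²/(B+z)² = Δσ_z ⇒ z = B(√(q/Δσ_z) − 1) = 4.9×(√(219/74.5) − 1) = 3.501 m

z ≈ 3.5 m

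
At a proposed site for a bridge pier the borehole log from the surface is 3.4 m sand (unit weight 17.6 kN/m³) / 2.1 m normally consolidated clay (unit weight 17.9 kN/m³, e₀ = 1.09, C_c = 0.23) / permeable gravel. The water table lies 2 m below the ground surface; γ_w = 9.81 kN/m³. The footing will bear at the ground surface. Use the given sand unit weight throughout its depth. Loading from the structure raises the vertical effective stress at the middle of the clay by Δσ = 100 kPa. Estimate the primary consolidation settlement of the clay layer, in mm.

Mid-depth of clay below the ground surface: z = 3.4 + 2.1/2 = 4.45 m.
Total vertical stress at mid-clay: σ_v = 17.6×3.4 + 17.9×1.05 = 78.635 kPa.
Pore pressure: u = 9.81×(4.45 − 2) = 24.035 kPa.
Initial effective stress: σ'_0 = σ_v − u = 78.635 − 24.035 = 54.6 kPa.
Final effective stress: σ'_f = σ'_0 + Δσ = 54.6 + 100 = 154.6 kPa.
Normally consolidated clay, so the full stress increment lies on the virgin compression line:
S_c = C_c·H/(1+e₀)·log₁₀(σ'_f/σ'_0) = 0.23×2.1/(1+1.09)×log₁₀(154.6/54.6)
    = 0.2311 × 0.45202 = 0.1045 m

S_c ≈ 104 mm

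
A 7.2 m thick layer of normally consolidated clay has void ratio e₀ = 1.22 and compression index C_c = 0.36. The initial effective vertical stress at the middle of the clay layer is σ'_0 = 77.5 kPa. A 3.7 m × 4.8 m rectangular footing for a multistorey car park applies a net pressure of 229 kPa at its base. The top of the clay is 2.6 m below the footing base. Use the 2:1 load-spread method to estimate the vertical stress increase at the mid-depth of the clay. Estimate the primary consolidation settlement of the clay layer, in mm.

S_c ≈ 199 mm

Mid-depth of clay below the footing base: z = 2.6 + 7.2/2 = 6.2 m.
Stress increase at mid-clay by the 2:1 spreading method:
Δσ = qBL/((B+z)(L+z)) = 229×3.7×4.8/((3.7+6.2)(4.8+6.2)) = 37.347 kPa
Final effective stress: σ'_f = σ'_0 + Δσ = 77.5 + 37.347 = 114.85 kPa.
Normally consolidated clay, so the full stress increment lies on the virgin compression line:
S_c = C_c·H/(1+e₀)·log₁₀(σ'_f/σ'_0) = 0.36×7.2/(1+1.22)×log₁₀(114.85/77.5)
    = 1.1676 × 0.17083 = 0.1995 m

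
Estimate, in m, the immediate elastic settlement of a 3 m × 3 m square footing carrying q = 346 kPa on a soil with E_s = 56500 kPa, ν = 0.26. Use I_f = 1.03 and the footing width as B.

Immediate (elastic) settlement: S_e = q·B·(1−ν²)/E_s · I_f.
S_e = 346 × 3 × (1 − 0.26²) / 56500 × 1.03
    = 346 × 3 × 0.9324 / 56500 × 1.03
    = 0.01764 m

S_e ≈ 0.0176 m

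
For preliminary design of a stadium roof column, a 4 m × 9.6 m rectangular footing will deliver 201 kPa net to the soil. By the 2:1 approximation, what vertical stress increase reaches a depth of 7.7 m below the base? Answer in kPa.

Δσ_z ≈ 38.1 kPa

By the 2:1 method the load spreads at 1 horizontal : 2 vertical, so at depth z the loaded area has grown by z in each plan dimension:
Δσ = qBL/((B+z)(L+z)) = 201×4×9.6/((4+7.7)(9.6+7.7)) = 38.133 kPa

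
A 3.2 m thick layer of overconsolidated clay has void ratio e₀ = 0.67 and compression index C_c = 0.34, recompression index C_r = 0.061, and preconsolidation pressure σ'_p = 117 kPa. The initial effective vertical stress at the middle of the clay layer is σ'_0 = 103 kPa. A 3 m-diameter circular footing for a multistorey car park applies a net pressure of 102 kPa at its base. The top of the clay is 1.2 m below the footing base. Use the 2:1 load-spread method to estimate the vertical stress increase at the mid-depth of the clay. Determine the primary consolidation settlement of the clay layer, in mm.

Mid-depth of clay below the footing base: z = 1.2 + 3.2/2 = 2.8 m.
Stress increase at mid-clay by the 2:1 spreading method:
Δσ ≈ qD²/(D+z)² = 102×3²/(3+2.8)² = 27.289 kPa
Final effective stress: σ'_f = 103 + 27.289 = 130.29 kPa.
σ'_f = 130.29 > σ'_p = 117 kPa, so the stress path crosses the preconsolidation pressure — recompression up to σ'_p, then virgin compression beyond:
S_c = H/(1+e₀)·[C_r·log₁₀(σ'_p/σ'_0) + C_c·log₁₀(σ'_f/σ'_p)]
    = 3.2/1.67 × [0.061×log₁₀(117/103) + 0.34×log₁₀(130.29/117)]
    = 1.9162 × [0.0033763 + 0.015887] = 0.03691 m

S_c ≈ 36.9 mm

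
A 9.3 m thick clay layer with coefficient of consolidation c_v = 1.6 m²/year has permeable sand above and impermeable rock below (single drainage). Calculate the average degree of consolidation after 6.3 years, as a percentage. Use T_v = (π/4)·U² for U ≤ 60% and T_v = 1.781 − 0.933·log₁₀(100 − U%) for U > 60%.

U ≈ 38.5 %

Drainage path length: H_d = H = 9.3 m (single drainage).
T_v = c_v·t/H_d² = 1.6×6.3/9.3² = 0.11655.
T_v = 0.11655 corresponds to the U ≤ 60% branch:
U = √(4T_v/π) = 0.3852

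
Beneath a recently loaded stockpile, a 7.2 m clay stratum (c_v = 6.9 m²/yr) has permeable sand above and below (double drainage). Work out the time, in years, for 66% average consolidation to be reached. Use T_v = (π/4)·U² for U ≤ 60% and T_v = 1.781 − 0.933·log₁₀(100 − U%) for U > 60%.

t ≈ 0.661 years

Drainage path length: H_d = H/2 = 3.6 m (double drainage).
U > 60%: T_v = 1.781 − 0.933·log₁₀(100 − 66) = 0.35213.
t = T_v·H_d²/c_v = 0.35213×3.6²/6.9 = 0.6614 years.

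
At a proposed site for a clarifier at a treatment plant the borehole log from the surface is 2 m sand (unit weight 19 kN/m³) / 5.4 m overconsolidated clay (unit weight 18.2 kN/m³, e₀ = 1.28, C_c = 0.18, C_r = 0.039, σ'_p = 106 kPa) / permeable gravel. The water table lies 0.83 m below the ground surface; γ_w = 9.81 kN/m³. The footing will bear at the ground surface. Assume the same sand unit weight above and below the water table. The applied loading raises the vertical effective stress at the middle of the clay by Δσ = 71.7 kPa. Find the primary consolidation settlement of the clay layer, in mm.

Mid-depth of clay below the ground surface: z = 2 + 5.4/2 = 4.7 m.
Total vertical stress at mid-clay: σ_v = 19×2 + 18.2×2.7 = 87.14 kPa.
Pore pressure: u = 9.81×(4.7 − 0.83) = 37.965 kPa.
Initial effective stress: σ'_0 = σ_v − u = 87.14 − 37.965 = 49.175 kPa.
Final effective stress: σ'_f = 49.175 + 71.7 = 120.88 kPa.
σ'_f = 120.88 > σ'_p = 106 kPa, so the stress path crosses the preconsolidation pressure — recompression up to σ'_p, then virgin compression beyond:
S_c = H/(1+e₀)·[C_r·log₁₀(σ'_p/σ'_0) + C_c·log₁₀(σ'_f/σ'_p)]
    = 5.4/2.28 × [0.039×log₁₀(106/49.175) + 0.18×log₁₀(120.88/106)]
    = 2.3684 × [0.013009 + 0.010269] = 0.05513 m

S_c ≈ 55.1 mm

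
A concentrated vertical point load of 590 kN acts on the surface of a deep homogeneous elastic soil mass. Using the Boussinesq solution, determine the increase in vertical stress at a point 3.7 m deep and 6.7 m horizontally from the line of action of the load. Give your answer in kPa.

Boussinesq vertical stress below a point load on an elastic half-space:
Δσ_z = 3P/(2πz²) · [1 + (r/z)²]^(−5/2)
r/z = 6.7/3.7 = 1.8108; [1+(r/z)²]^(−5/2) = 0.026402.
Δσ_z = 3×590/(2π×3.7²) × 0.026402 = 20.577 × 0.026402 = 0.5433 kPa

Δσ_z ≈ 0.543 kPa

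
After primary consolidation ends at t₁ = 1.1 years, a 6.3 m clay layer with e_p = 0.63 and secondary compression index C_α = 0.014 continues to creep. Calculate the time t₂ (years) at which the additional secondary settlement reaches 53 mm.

S_s = C_α·H/(1+e_p)·log₁₀(t₂/t₁) ⇒ log₁₀(t₂/t₁) = S_s·(1+e_p)/(C_α·H).
log₁₀(t₂/t₁) = 0.053 × (1+0.63) / (0.014×6.3) = 0.9795
t₂ = t₁ × 10^0.9795 = 1.1 × 9.538 = 10.49 years

t₂ ≈ 10.5 years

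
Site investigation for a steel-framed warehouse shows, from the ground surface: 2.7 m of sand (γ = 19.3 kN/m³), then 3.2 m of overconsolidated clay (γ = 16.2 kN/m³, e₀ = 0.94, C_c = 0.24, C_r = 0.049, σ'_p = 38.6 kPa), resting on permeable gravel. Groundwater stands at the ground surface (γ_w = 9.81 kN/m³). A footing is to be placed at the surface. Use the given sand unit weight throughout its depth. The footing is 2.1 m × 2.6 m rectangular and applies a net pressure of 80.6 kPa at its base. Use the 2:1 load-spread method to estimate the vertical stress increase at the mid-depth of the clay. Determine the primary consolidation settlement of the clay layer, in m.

Mid-depth of clay below the ground surface: z = 2.7 + 3.2/2 = 4.3 m.
Total vertical stress at mid-clay: σ_v = 19.3×2.7 + 16.2×1.6 = 78.03 kPa.
Pore pressure: u = 9.81×(4.3 − 0) = 42.183 kPa.
Initial effective stress: σ'_0 = σ_v − u = 78.03 − 42.183 = 35.847 kPa.
Stress increase at mid-clay by the 2:1 spreading method:
Δσ = qBL/((B+z)(L+z)) = 80.6×2.1×2.6/((2.1+4.3)(2.6+4.3)) = 9.9655 kPa
Final effective stress: σ'_f = 35.847 + 9.9655 = 45.812 kPa.
σ'_f = 45.812 > σ'_p = 38.6 kPa, so the stress path crosses the preconsolidation pressure — recompression up to σ'_p, then virgin compression beyond:
S_c = H/(1+e₀)·[C_r·log₁₀(σ'_p/σ'_0) + C_c·log₁₀(σ'_f/σ'_p)]
    = 3.2/1.94 × [0.049×log₁₀(38.6/35.847) + 0.24×log₁₀(45.812/38.6)]
    = 1.6495 × [0.0015746 + 0.017854] = 0.03205 m

S_c ≈ 0.032 m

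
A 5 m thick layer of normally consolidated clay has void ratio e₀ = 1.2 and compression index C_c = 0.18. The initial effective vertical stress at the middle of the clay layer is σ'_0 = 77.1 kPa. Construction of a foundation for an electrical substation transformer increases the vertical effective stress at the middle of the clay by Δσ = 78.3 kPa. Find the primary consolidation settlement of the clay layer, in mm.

Final effective stress: σ'_f = σ'_0 + Δσ = 77.1 + 78.3 = 155.4 kPa.
Normally consolidated clay, so the full stress increment lies on the virgin compression line:
S_c = C_c·H/(1+e₀)·log₁₀(σ'_f/σ'_0) = 0.18×5/(1+1.2)×log₁₀(155.4/77.1)
    = 0.40909 × 0.3044 = 0.1245 m

S_c ≈ 125 mm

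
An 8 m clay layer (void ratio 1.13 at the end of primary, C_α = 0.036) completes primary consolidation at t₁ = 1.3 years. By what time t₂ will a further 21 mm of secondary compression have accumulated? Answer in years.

S_s = C_α·H/(1+e_p)·log₁₀(t₂/t₁) ⇒ log₁₀(t₂/t₁) = S_s·(1+e_p)/(C_α·H).
log₁₀(t₂/t₁) = 0.021 × (1+1.13) / (0.036×8) = 0.1553
t₂ = t₁ × 10^0.1553 = 1.3 × 1.43 = 1.859 years

t₂ ≈ 1.86 years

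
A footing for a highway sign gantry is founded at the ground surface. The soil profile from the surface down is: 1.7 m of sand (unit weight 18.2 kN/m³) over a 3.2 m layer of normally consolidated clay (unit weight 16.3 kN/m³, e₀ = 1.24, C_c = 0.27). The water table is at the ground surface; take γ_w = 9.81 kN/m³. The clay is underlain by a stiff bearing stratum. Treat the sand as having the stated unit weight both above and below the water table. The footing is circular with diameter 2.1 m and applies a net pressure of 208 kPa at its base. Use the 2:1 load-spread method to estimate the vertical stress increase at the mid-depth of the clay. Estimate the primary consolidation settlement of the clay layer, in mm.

Mid-depth of clay below the ground surface: z = 1.7 + 3.2/2 = 3.3 m.
Total vertical stress at mid-clay: σ_v = 18.2×1.7 + 16.3×1.6 = 57.02 kPa.
Pore pressure: u = 9.81×(3.3 − 0) = 32.373 kPa.
Initial effective stress: σ'_0 = σ_v − u = 57.02 − 32.373 = 24.647 kPa.
Stress increase at mid-clay by the 2:1 spreading method:
Δσ ≈ qD²/(D+z)² = 208×2.1²/(2.1+3.3)² = 31.457 kPa
Final effective stress: σ'_f = σ'_0 + Δσ = 24.647 + 31.457 = 56.104 kPa.
Normally consolidated clay, so the full stress increment lies on the virgin compression line:
S_c = C_c·H/(1+e₀)·log₁₀(σ'_f/σ'_0) = 0.27×3.2/(1+1.24)×log₁₀(56.104/24.647)
    = 0.38571 × 0.35723 = 0.1378 m

S_c ≈ 138 mm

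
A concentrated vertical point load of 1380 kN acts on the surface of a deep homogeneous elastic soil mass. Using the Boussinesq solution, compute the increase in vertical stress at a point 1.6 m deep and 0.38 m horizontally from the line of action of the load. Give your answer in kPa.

Boussinesq vertical stress below a point load on an elastic half-space:
Δσ_z = 3P/(2πz²) · [1 + (r/z)²]^(−5/2)
r/z = 0.38/1.6 = 0.2375; [1+(r/z)²]^(−5/2) = 0.87181.
Δσ_z = 3×1380/(2π×1.6²) × 0.87181 = 257.38 × 0.87181 = 224.4 kPa

Δσ_z ≈ 224 kPa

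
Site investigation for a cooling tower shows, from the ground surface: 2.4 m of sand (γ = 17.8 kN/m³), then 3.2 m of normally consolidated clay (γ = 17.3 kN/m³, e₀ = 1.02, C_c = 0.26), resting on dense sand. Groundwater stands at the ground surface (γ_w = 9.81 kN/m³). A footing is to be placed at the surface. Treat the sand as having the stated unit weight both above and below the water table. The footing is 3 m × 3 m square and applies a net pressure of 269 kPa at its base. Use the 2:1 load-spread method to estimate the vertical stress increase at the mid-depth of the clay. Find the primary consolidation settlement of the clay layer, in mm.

S_c ≈ 170 mm

Mid-depth of clay below the ground surface: z = 2.4 + 3.2/2 = 4 m.
Total vertical stress at mid-clay: σ_v = 17.8×2.4 + 17.3×1.6 = 70.4 kPa.
Pore pressure: u = 9.81×(4 − 0) = 39.24 kPa.
Initial effective stress: σ'_0 = σ_v − u = 70.4 − 39.24 = 31.16 kPa.
Stress increase at mid-clay by the 2:1 spreading method:
Δσ = qBL/((B+z)(L+z)) = 269×3×3/((3+4)(3+4)) = 49.408 kPa
Final effective stress: σ'_f = σ'_0 + Δσ = 31.16 + 49.408 = 80.568 kPa.
Normally consolidated clay, so the full stress increment lies on the virgin compression line:
S_c = C_c·H/(1+e₀)·log₁₀(σ'_f/σ'_0) = 0.26×3.2/(1+1.02)×log₁₀(80.568/31.16)
    = 0.41188 × 0.41257 = 0.1699 m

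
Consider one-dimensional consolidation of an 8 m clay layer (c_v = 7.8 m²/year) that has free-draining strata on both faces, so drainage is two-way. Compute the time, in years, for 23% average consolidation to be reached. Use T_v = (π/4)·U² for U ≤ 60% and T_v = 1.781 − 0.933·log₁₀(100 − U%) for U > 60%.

Drainage path length: H_d = H/2 = 4 m (double drainage).
U ≤ 60%: T_v = (π/4)·U² = (π/4)×0.23² = 0.041548.
t = T_v·H_d²/c_v = 0.041548×4²/7.8 = 0.08523 years.

t ≈ 0.0852 years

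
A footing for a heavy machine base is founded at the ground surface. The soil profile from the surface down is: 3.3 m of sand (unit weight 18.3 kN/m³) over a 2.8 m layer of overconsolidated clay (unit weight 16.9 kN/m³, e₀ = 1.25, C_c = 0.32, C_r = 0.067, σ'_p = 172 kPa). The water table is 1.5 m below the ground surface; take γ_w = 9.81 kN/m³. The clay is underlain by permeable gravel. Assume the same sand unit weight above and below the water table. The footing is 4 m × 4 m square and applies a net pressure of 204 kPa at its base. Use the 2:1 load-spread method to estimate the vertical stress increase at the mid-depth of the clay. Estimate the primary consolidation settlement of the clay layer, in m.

S_c ≈ 0.0217 m

Mid-depth of clay below the ground surface: z = 3.3 + 2.8/2 = 4.7 m.
Total vertical stress at mid-clay: σ_v = 18.3×3.3 + 16.9×1.4 = 84.05 kPa.
Pore pressure: u = 9.81×(4.7 − 1.5) = 31.392 kPa.
Initial effective stress: σ'_0 = σ_v − u = 84.05 − 31.392 = 52.658 kPa.
Stress increase at mid-clay by the 2:1 spreading method:
Δσ = qBL/((B+z)(L+z)) = 204×4×4/((4+4.7)(4+4.7)) = 43.123 kPa
Final effective stress: σ'_f = 52.658 + 43.123 = 95.781 kPa.
σ'_f = 95.781 ≤ σ'_p = 172 kPa, so the clay remains overconsolidated and only the recompression index applies:
S_c = C_r·H/(1+e₀)·log₁₀(σ'_f/σ'_0) = 0.067×2.8/2.25×log₁₀(95.781/52.658)
    = 0.083375 × 0.25982 = 0.02166 m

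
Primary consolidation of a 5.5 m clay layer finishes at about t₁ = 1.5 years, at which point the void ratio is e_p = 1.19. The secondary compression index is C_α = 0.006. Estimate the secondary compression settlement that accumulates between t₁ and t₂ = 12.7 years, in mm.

S_s ≈ 14 mm

Secondary compression: S_s = C_α·H/(1+e_p)·log₁₀(t₂/t₁)
S_s = 0.006×5.5/(1+1.19)×log₁₀(12.7/1.5)
    = 0.01507 × 0.9277 = 0.01398 m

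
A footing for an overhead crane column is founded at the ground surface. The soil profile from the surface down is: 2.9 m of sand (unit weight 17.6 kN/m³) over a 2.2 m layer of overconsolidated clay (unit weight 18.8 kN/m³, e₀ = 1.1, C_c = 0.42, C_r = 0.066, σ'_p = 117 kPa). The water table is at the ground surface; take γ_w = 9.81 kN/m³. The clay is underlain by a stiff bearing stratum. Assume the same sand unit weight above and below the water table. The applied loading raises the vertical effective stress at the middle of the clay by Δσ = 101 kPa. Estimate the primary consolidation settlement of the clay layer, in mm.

S_c ≈ 63.7 mm

Mid-depth of clay below the ground surface: z = 2.9 + 2.2/2 = 4 m.
Total vertical stress at mid-clay: σ_v = 17.6×2.9 + 18.8×1.1 = 71.72 kPa.
Pore pressure: u = 9.81×(4 − 0) = 39.24 kPa.
Initial effective stress: σ'_0 = σ_v − u = 71.72 − 39.24 = 32.48 kPa.
Final effective stress: σ'_f = 32.48 + 101 = 133.48 kPa.
σ'_f = 133.48 > σ'_p = 117 kPa, so the stress path crosses the preconsolidation pressure — recompression up to σ'_p, then virgin compression beyond:
S_c = H/(1+e₀)·[C_r·log₁₀(σ'_p/σ'_0) + C_c·log₁₀(σ'_f/σ'_p)]
    = 2.2/2.1 × [0.066×log₁₀(117/32.48) + 0.42×log₁₀(133.48/117)]
    = 1.0476 × [0.036734 + 0.024037] = 0.06366 m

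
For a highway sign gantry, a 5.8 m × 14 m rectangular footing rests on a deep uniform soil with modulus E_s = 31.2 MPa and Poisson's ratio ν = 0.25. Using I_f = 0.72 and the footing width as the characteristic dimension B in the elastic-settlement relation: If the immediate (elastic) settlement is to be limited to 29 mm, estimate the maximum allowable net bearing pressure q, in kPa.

E_s = 31.2 MPa = 31200 kPa.
S_e = q·B·(1−ν²)/E_s · I_f  ⇒  q = S_e·E_s / (B·(1−ν²)·I_f).
q = 0.029 × 31200 / (5.8 × 0.9375 × 0.72) = 231.1 kPa

q ≈ 231 kPa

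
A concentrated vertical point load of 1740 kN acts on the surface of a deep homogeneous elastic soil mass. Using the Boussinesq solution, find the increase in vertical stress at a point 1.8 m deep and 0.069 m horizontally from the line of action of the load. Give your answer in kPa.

Boussinesq vertical stress below a point load on an elastic half-space:
Δσ_z = 3P/(2πz²) · [1 + (r/z)²]^(−5/2)
r/z = 0.069/1.8 = 0.038333; [1+(r/z)²]^(−5/2) = 0.99634.
Δσ_z = 3×1740/(2π×1.8²) × 0.99634 = 256.42 × 0.99634 = 255.5 kPa

Δσ_z ≈ 255 kPa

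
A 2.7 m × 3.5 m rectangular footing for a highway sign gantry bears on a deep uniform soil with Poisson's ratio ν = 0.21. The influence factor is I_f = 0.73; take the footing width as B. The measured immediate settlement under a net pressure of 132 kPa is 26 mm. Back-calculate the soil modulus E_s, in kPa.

S_e = q·B·(1−ν²)/E_s · I_f  ⇒  E_s = q·B·(1−ν²)·I_f / S_e.
E_s = 132 × 2.7 × 0.9559 × 0.73 / 0.026 = 9565 kPa

E_s ≈ 9570 kPa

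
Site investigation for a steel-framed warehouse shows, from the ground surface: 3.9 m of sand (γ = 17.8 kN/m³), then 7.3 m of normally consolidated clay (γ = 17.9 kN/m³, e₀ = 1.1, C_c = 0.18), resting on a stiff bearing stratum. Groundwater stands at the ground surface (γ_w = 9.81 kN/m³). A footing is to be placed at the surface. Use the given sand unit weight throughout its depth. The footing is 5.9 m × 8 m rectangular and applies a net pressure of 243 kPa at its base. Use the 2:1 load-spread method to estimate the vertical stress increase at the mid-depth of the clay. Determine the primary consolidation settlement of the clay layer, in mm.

Mid-depth of clay below the ground surface: z = 3.9 + 7.3/2 = 7.55 m.
Total vertical stress at mid-clay: σ_v = 17.8×3.9 + 17.9×3.65 = 134.75 kPa.
Pore pressure: u = 9.81×(7.55 − 0) = 74.066 kPa.
Initial effective stress: σ'_0 = σ_v − u = 134.75 − 74.066 = 60.684 kPa.
Stress increase at mid-clay by the 2:1 spreading method:
Δσ = qBL/((B+z)(L+z)) = 243×5.9×8/((5.9+7.55)(8+7.55)) = 54.84 kPa
Final effective stress: σ'_f = σ'_0 + Δσ = 60.684 + 54.84 = 115.52 kPa.
Normally consolidated clay, so the full stress increment lies on the virgin compression line:
S_c = C_c·H/(1+e₀)·log₁₀(σ'_f/σ'_0) = 0.18×7.3/(1+1.1)×log₁₀(115.52/60.684)
    = 0.62571 × 0.27958 = 0.1749 m

S_c ≈ 175 mm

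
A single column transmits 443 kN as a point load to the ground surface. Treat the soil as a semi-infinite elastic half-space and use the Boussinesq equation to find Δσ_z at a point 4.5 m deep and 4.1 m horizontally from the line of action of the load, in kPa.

Δσ_z ≈ 2.31 kPa

Boussinesq vertical stress below a point load on an elastic half-space:
Δσ_z = 3P/(2πz²) · [1 + (r/z)²]^(−5/2)
r/z = 4.1/4.5 = 0.91111; [1+(r/z)²]^(−5/2) = 0.2207.
Δσ_z = 3×443/(2π×4.5²) × 0.2207 = 10.445 × 0.2207 = 2.305 kPa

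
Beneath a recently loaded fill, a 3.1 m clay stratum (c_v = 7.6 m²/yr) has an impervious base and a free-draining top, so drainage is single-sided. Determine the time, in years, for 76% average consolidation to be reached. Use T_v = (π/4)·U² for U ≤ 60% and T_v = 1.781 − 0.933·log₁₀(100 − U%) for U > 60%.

Drainage path length: H_d = H = 3.1 m (single drainage).
U > 60%: T_v = 1.781 − 0.933·log₁₀(100 − 76) = 0.49326.
t = T_v·H_d²/c_v = 0.49326×3.1²/7.6 = 0.6237 years.

t ≈ 0.624 years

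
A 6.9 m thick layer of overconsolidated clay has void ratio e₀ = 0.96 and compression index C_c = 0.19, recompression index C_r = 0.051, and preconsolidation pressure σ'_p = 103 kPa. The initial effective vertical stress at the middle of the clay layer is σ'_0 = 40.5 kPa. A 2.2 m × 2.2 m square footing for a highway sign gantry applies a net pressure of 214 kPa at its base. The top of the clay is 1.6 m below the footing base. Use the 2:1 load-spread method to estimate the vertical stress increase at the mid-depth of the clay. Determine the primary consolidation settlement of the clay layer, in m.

S_c ≈ 0.0309 m

Mid-depth of clay below the footing base: z = 1.6 + 6.9/2 = 5.05 m.
Stress increase at mid-clay by the 2:1 spreading method:
Δσ = qBL/((B+z)(L+z)) = 214×2.2×2.2/((2.2+5.05)(2.2+5.05)) = 19.705 kPa
Final effective stress: σ'_f = 40.5 + 19.705 = 60.205 kPa.
σ'_f = 60.205 ≤ σ'_p = 103 kPa, so the clay remains overconsolidated and only the recompression index applies:
S_c = C_r·H/(1+e₀)·log₁₀(σ'_f/σ'_0) = 0.051×6.9/1.96×log₁₀(60.205/40.5)
    = 0.17954 × 0.17218 = 0.03091 m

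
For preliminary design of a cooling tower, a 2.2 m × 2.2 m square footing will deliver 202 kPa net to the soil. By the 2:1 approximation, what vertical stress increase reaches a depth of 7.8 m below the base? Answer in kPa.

Δσ_z ≈ 9.78 kPa

By the 2:1 method the load spreads at 1 horizontal : 2 vertical, so at depth z the loaded area has grown by z in each plan dimension:
Δσ = qBL/((B+z)(L+z)) = 202×2.2×2.2/((2.2+7.8)(2.2+7.8)) = 9.7768 kPa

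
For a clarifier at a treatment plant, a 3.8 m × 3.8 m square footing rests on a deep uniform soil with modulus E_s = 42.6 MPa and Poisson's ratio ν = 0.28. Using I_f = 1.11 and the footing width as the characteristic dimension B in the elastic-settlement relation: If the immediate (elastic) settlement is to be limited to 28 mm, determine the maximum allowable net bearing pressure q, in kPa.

q ≈ 307 kPa

E_s = 42.6 MPa = 42600 kPa.
S_e = q·B·(1−ν²)/E_s · I_f  ⇒  q = S_e·E_s / (B·(1−ν²)·I_f).
q = 0.028 × 42600 / (3.8 × 0.9216 × 1.11) = 306.8 kPa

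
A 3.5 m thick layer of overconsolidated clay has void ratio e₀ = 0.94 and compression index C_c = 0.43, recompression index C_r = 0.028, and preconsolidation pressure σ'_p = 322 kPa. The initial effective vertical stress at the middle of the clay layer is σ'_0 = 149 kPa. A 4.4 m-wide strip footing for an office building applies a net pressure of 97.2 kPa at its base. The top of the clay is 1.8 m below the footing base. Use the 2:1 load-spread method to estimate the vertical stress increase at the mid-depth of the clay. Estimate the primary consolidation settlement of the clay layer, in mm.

Mid-depth of clay below the footing base: z = 1.8 + 3.5/2 = 3.55 m.
Stress increase at mid-clay by the 2:1 spreading method:
Δσ = qB/(B+z) = 97.2×4.4/(4.4+3.55) = 53.796 kPa
Final effective stress: σ'_f = 149 + 53.796 = 202.8 kPa.
σ'_f = 202.8 ≤ σ'_p = 322 kPa, so the clay remains overconsolidated and only the recompression index applies:
S_c = C_r·H/(1+e₀)·log₁₀(σ'_f/σ'_0) = 0.028×3.5/1.94×log₁₀(202.8/149)
    = 0.050515 × 0.13388 = 0.006763 m

S_c ≈ 6.76 mm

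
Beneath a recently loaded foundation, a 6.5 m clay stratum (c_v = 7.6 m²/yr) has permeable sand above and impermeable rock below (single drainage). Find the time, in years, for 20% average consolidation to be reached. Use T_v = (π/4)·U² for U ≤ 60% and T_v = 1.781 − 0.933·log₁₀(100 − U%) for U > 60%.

t ≈ 0.175 years

Drainage path length: H_d = H = 6.5 m (single drainage).
U ≤ 60%: T_v = (π/4)·U² = (π/4)×0.2² = 0.031416.
t = T_v·H_d²/c_v = 0.031416×6.5²/7.6 = 0.1746 years.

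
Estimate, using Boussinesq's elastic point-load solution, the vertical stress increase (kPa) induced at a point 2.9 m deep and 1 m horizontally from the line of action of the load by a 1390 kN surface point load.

Boussinesq vertical stress below a point load on an elastic half-space:
Δσ_z = 3P/(2πz²) · [1 + (r/z)²]^(−5/2)
r/z = 1/2.9 = 0.34483; [1+(r/z)²]^(−5/2) = 0.75512.
Δσ_z = 3×1390/(2π×2.9²) × 0.75512 = 78.915 × 0.75512 = 59.59 kPa

Δσ_z ≈ 59.6 kPa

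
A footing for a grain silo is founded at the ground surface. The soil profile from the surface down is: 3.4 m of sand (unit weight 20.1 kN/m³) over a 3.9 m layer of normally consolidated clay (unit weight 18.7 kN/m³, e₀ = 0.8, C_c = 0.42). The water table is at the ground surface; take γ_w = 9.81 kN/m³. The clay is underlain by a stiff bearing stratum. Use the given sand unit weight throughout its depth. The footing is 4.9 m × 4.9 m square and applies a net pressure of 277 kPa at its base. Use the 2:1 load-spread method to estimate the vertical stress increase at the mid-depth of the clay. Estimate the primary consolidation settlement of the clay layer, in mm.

Mid-depth of clay below the ground surface: z = 3.4 + 3.9/2 = 5.35 m.
Total vertical stress at mid-clay: σ_v = 20.1×3.4 + 18.7×1.95 = 104.81 kPa.
Pore pressure: u = 9.81×(5.35 − 0) = 52.483 kPa.
Initial effective stress: σ'_0 = σ_v − u = 104.81 − 52.483 = 52.327 kPa.
Stress increase at mid-clay by the 2:1 spreading method:
Δσ = qBL/((B+z)(L+z)) = 277×4.9×4.9/((4.9+5.35)(4.9+5.35)) = 63.303 kPa
Final effective stress: σ'_f = σ'_0 + Δσ = 52.327 + 63.303 = 115.63 kPa.
Normally consolidated clay, so the full stress increment lies on the virgin compression line:
S_c = C_c·H/(1+e₀)·log₁₀(σ'_f/σ'_0) = 0.42×3.9/(1+0.8)×log₁₀(115.63/52.327)
    = 0.91 × 0.34434 = 0.3133 m

S_c ≈ 313 mm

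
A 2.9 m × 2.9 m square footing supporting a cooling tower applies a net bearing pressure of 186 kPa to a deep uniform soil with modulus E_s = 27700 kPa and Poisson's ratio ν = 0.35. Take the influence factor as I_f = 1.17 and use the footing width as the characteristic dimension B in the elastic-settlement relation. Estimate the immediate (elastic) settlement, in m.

Immediate (elastic) settlement: S_e = q·B·(1−ν²)/E_s · I_f.
S_e = 186 × 2.9 × (1 − 0.35²) / 27700 × 1.17
    = 186 × 2.9 × 0.8775 / 27700 × 1.17
    = 0.01999 m

S_e ≈ 0.02 m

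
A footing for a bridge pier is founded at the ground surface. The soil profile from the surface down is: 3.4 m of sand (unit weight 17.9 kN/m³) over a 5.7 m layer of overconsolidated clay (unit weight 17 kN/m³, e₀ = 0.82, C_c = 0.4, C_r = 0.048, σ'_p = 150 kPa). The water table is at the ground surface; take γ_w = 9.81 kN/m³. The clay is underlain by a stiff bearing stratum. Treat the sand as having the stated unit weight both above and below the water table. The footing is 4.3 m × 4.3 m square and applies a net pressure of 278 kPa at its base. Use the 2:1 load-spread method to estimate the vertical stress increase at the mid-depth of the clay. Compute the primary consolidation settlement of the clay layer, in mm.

Mid-depth of clay below the ground surface: z = 3.4 + 5.7/2 = 6.25 m.
Total vertical stress at mid-clay: σ_v = 17.9×3.4 + 17×2.85 = 109.31 kPa.
Pore pressure: u = 9.81×(6.25 − 0) = 61.312 kPa.
Initial effective stress: σ'_0 = σ_v − u = 109.31 − 61.312 = 47.998 kPa.
Stress increase at mid-clay by the 2:1 spreading method:
Δσ = qBL/((B+z)(L+z)) = 278×4.3×4.3/((4.3+6.25)(4.3+6.25)) = 46.182 kPa
Final effective stress: σ'_f = 47.998 + 46.182 = 94.18 kPa.
σ'_f = 94.18 ≤ σ'_p = 150 kPa, so the clay remains overconsolidated and only the recompression index applies:
S_c = C_r·H/(1+e₀)·log₁₀(σ'_f/σ'_0) = 0.048×5.7/1.82×log₁₀(94.18/47.998)
    = 0.15033 × 0.29274 = 0.04401 m

S_c ≈ 44 mm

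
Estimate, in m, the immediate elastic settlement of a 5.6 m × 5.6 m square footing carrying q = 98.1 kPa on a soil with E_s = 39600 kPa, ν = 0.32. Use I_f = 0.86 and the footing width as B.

Immediate (elastic) settlement: S_e = q·B·(1−ν²)/E_s · I_f.
S_e = 98.1 × 5.6 × (1 − 0.32²) / 39600 × 0.86
    = 98.1 × 5.6 × 0.8976 / 39600 × 0.86
    = 0.01071 m

S_e ≈ 0.0107 m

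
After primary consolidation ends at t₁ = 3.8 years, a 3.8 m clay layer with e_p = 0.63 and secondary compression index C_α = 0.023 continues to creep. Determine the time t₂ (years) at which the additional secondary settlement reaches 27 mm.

S_s = C_α·H/(1+e_p)·log₁₀(t₂/t₁) ⇒ log₁₀(t₂/t₁) = S_s·(1+e_p)/(C_α·H).
log₁₀(t₂/t₁) = 0.027 × (1+0.63) / (0.023×3.8) = 0.5035
t₂ = t₁ × 10^0.5035 = 3.8 × 3.188 = 12.12 years

t₂ ≈ 12.1 years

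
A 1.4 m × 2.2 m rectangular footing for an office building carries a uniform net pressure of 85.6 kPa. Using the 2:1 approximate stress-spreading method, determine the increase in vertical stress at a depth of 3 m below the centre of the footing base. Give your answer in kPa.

Δσ_z ≈ 11.5 kPa

By the 2:1 method the load spreads at 1 horizontal : 2 vertical, so at depth z the loaded area has grown by z in each plan dimension:
Δσ = qBL/((B+z)(L+z)) = 85.6×1.4×2.2/((1.4+3)(2.2+3)) = 11.523 kPa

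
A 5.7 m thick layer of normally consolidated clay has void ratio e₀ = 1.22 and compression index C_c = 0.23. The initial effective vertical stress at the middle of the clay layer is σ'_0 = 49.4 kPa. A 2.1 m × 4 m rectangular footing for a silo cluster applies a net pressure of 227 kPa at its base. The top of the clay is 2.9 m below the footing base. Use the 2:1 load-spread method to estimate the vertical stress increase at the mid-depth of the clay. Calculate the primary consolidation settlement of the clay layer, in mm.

S_c ≈ 105 mm

Mid-depth of clay below the footing base: z = 2.9 + 5.7/2 = 5.75 m.
Stress increase at mid-clay by the 2:1 spreading method:
Δσ = qBL/((B+z)(L+z)) = 227×2.1×4/((2.1+5.75)(4+5.75)) = 24.913 kPa
Final effective stress: σ'_f = σ'_0 + Δσ = 49.4 + 24.913 = 74.313 kPa.
Normally consolidated clay, so the full stress increment lies on the virgin compression line:
S_c = C_c·H/(1+e₀)·log₁₀(σ'_f/σ'_0) = 0.23×5.7/(1+1.22)×log₁₀(74.313/49.4)
    = 0.59054 × 0.17734 = 0.1047 m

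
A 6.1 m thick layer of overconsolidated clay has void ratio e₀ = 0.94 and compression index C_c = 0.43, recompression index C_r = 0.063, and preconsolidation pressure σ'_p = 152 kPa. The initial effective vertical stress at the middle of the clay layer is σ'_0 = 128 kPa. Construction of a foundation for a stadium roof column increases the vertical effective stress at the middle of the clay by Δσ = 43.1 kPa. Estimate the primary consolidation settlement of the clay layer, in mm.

Final effective stress: σ'_f = 128 + 43.1 = 171.1 kPa.
σ'_f = 171.1 > σ'_p = 152 kPa, so the stress path crosses the preconsolidation pressure — recompression up to σ'_p, then virgin compression beyond:
S_c = H/(1+e₀)·[C_r·log₁₀(σ'_p/σ'_0) + C_c·log₁₀(σ'_f/σ'_p)]
    = 6.1/1.94 × [0.063×log₁₀(152/128) + 0.43×log₁₀(171.1/152)]
    = 3.1443 × [0.0047019 + 0.022105] = 0.08429 m

S_c ≈ 84.3 mm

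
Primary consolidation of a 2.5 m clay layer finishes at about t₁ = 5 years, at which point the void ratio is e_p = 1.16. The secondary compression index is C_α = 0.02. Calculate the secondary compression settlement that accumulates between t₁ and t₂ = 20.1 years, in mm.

S_s ≈ 14 mm

Secondary compression: S_s = C_α·H/(1+e_p)·log₁₀(t₂/t₁)
S_s = 0.02×2.5/(1+1.16)×log₁₀(20.1/5)
    = 0.02315 × 0.6042 = 0.01399 m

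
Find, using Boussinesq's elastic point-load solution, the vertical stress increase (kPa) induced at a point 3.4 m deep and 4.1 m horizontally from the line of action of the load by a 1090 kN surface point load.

Boussinesq vertical stress below a point load on an elastic half-space:
Δσ_z = 3P/(2πz²) · [1 + (r/z)²]^(−5/2)
r/z = 4.1/3.4 = 1.2059; [1+(r/z)²]^(−5/2) = 0.10599.
Δσ_z = 3×1090/(2π×3.4²) × 0.10599 = 45.02 × 0.10599 = 4.772 kPa

Δσ_z ≈ 4.77 kPa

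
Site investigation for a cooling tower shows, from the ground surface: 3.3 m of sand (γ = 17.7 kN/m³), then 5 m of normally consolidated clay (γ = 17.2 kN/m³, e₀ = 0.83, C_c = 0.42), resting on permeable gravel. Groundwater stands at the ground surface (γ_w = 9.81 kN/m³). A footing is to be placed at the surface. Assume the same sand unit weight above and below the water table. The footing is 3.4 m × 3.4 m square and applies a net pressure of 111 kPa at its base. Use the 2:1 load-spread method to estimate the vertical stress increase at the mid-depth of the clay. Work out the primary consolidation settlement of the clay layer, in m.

S_c ≈ 0.146 m

Mid-depth of clay below the ground surface: z = 3.3 + 5/2 = 5.8 m.
Total vertical stress at mid-clay: σ_v = 17.7×3.3 + 17.2×2.5 = 101.41 kPa.
Pore pressure: u = 9.81×(5.8 − 0) = 56.898 kPa.
Initial effective stress: σ'_0 = σ_v − u = 101.41 − 56.898 = 44.512 kPa.
Stress increase at mid-clay by the 2:1 spreading method:
Δσ = qBL/((B+z)(L+z)) = 111×3.4×3.4/((3.4+5.8)(3.4+5.8)) = 15.16 kPa
Final effective stress: σ'_f = σ'_0 + Δσ = 44.512 + 15.16 = 59.672 kPa.
Normally consolidated clay, so the full stress increment lies on the virgin compression line:
S_c = C_c·H/(1+e₀)·log₁₀(σ'_f/σ'_0) = 0.42×5/(1+0.83)×log₁₀(59.672/44.512)
    = 1.1475 × 0.12729 = 0.1461 m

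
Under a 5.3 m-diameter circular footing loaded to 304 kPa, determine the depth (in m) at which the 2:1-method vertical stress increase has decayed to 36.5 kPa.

2:1 spreading — at depth z the loaded area has grown by z in each plan dimension:
qD²/(D+z)² = Δσ_z ⇒ z = D(√(q/Δσ_z) − 1) = 5.3×(√(304/36.5) − 1) = 9.996 m

z ≈ 10 m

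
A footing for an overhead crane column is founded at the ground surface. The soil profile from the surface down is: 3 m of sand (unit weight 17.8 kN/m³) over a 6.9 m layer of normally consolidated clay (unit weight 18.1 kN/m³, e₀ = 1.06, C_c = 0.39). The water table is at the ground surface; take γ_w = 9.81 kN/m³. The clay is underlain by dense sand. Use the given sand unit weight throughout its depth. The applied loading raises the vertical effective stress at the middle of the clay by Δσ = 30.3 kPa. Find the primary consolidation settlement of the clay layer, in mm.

S_c ≈ 258 mm

Mid-depth of clay below the ground surface: z = 3 + 6.9/2 = 6.45 m.
Total vertical stress at mid-clay: σ_v = 17.8×3 + 18.1×3.45 = 115.85 kPa.
Pore pressure: u = 9.81×(6.45 − 0) = 63.275 kPa.
Initial effective stress: σ'_0 = σ_v − u = 115.85 − 63.275 = 52.575 kPa.
Final effective stress: σ'_f = σ'_0 + Δσ = 52.575 + 30.3 = 82.875 kPa.
Normally consolidated clay, so the full stress increment lies on the virgin compression line:
S_c = C_c·H/(1+e₀)·log₁₀(σ'_f/σ'_0) = 0.39×6.9/(1+1.06)×log₁₀(82.875/52.575)
    = 1.3063 × 0.19764 = 0.2582 m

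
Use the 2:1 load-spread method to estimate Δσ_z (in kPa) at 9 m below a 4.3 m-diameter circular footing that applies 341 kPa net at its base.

By the 2:1 method the load spreads at 1 horizontal : 2 vertical, so at depth z the loaded area has grown by z in each plan dimension:
Δσ ≈ qD²/(D+z)² = 341×4.3²/(4.3+9)² = 35.644 kPa

Δσ_z ≈ 35.6 kPa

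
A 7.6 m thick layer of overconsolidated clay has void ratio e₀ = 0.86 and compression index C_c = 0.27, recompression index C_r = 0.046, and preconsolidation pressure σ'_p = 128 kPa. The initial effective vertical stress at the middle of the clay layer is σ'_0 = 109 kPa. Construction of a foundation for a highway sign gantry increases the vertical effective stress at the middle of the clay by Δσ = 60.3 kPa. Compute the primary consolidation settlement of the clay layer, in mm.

S_c ≈ 147 mm

Final effective stress: σ'_f = 109 + 60.3 = 169.3 kPa.
σ'_f = 169.3 > σ'_p = 128 kPa, so the stress path crosses the preconsolidation pressure — recompression up to σ'_p, then virgin compression beyond:
S_c = H/(1+e₀)·[C_r·log₁₀(σ'_p/σ'_0) + C_c·log₁₀(σ'_f/σ'_p)]
    = 7.6/1.86 × [0.046×log₁₀(128/109) + 0.27×log₁₀(169.3/128)]
    = 4.086 × [0.00321 + 0.032791] = 0.1471 m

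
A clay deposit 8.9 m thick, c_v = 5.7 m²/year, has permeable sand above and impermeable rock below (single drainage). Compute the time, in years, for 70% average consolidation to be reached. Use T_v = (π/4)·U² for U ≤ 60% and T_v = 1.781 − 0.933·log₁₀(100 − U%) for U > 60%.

Drainage path length: H_d = H = 8.9 m (single drainage).
U > 60%: T_v = 1.781 − 0.933·log₁₀(100 − 70) = 0.40285.
t = T_v·H_d²/c_v = 0.40285×8.9²/5.7 = 5.598 years.

t ≈ 5.6 years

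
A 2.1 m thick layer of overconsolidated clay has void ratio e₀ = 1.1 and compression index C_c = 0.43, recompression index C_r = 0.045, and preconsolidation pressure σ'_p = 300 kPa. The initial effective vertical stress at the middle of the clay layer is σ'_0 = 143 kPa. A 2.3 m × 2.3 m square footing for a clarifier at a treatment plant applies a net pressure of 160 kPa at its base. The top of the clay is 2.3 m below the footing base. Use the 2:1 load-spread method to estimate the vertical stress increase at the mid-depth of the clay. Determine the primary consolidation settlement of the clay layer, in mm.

Mid-depth of clay below the footing base: z = 2.3 + 2.1/2 = 3.35 m.
Stress increase at mid-clay by the 2:1 spreading method:
Δσ = qBL/((B+z)(L+z)) = 160×2.3×2.3/((2.3+3.35)(2.3+3.35)) = 26.514 kPa
Final effective stress: σ'_f = 143 + 26.514 = 169.51 kPa.
σ'_f = 169.51 ≤ σ'_p = 300 kPa, so the clay remains overconsolidated and only the recompression index applies:
S_c = C_r·H/(1+e₀)·log₁₀(σ'_f/σ'_0) = 0.045×2.1/2.1×log₁₀(169.51/143)
    = 0.045 × 0.073859 = 0.003324 m

S_c ≈ 3.32 mm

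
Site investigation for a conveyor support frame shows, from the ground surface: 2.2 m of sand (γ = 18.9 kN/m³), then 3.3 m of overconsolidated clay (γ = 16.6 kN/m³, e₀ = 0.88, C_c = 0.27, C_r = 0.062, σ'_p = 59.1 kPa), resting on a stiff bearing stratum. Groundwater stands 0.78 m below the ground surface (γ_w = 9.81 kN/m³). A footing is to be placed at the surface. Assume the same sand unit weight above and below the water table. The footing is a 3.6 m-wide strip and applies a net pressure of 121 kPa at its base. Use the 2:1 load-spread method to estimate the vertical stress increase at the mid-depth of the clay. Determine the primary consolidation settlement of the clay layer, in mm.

Mid-depth of clay below the ground surface: z = 2.2 + 3.3/2 = 3.85 m.
Total vertical stress at mid-clay: σ_v = 18.9×2.2 + 16.6×1.65 = 68.97 kPa.
Pore pressure: u = 9.81×(3.85 − 0.78) = 30.117 kPa.
Initial effective stress: σ'_0 = σ_v − u = 68.97 − 30.117 = 38.853 kPa.
Stress increase at mid-clay by the 2:1 spreading method:
Δσ = qB/(B+z) = 121×3.6/(3.6+3.85) = 58.47 kPa
Final effective stress: σ'_f = 38.853 + 58.47 = 97.323 kPa.
σ'_f = 97.323 > σ'_p = 59.1 kPa, so the stress path crosses the preconsolidation pressure — recompression up to σ'_p, then virgin compression beyond:
S_c = H/(1+e₀)·[C_r·log₁₀(σ'_p/σ'_0) + C_c·log₁₀(σ'_f/σ'_p)]
    = 3.3/1.88 × [0.062×log₁₀(59.1/38.853) + 0.27×log₁₀(97.323/59.1)]
    = 1.7553 × [0.011294 + 0.05849] = 0.1225 m

S_c ≈ 122 mm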